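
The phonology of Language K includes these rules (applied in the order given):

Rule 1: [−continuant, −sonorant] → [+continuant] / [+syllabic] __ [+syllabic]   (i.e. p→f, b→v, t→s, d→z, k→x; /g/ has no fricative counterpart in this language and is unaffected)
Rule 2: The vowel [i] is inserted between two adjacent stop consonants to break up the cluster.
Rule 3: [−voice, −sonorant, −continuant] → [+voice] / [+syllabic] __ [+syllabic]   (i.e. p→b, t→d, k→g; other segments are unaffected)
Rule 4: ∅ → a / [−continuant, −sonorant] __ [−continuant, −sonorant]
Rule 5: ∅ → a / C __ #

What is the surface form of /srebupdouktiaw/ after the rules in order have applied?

Rule 1 (intervocalic spirantization): /b/ is a stop between vowels /e/ and /u/, so it spirantizes to the fricative [v]. /srebupdouktiaw/ → srevupdouktiaw.
Rule 2 (stop-cluster i-epenthesis): /p/ and /d/ form a stop–stop cluster, so [i] is inserted between them. /k/ and /t/ form a stop–stop cluster, so [i] is inserted between them. /srevupdouktiaw/ → srevupidoukitiaw.
Rule 3 (intervocalic voicing): /p/ is a voiceless stop between vowels /u/ and /i/, so it voices to [b]. /k/ is a voiceless stop between vowels /u/ and /i/, so it voices to [g]. /t/ is a voiceless stop between vowels /i/ and /i/, so it voices to [d]. /srevupidoukitiaw/ → srevubidougidiaw.
Rule 4 (stop-cluster a-epenthesis): no segment meets the environment; /srevubidougidiaw/ is unchanged.
Rule 5 (final a-epenthesis): the form ends in the consonant /w/, so [a] is inserted word-finally. /srevubidougidiaw/ → srevubidougidiawa.

srevubidougidiawa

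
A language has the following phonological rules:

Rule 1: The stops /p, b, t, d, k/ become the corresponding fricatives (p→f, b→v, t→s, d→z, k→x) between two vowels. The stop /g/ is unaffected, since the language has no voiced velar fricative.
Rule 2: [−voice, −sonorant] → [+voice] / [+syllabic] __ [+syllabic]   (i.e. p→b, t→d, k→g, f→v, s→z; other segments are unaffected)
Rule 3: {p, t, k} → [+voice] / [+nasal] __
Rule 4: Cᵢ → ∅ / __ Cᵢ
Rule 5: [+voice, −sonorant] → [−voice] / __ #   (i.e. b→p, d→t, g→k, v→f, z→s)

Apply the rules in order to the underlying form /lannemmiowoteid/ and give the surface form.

lanemiowozeit

Rule 1 (intervocalic spirantization): /t/ is a stop between vowels /o/ and /e/, so it spirantizes to the fricative [s]. /lannemmiowoteid/ → lannemmiowoseid.
Rule 2 (intervocalic voicing): /s/ is a voiceless obstruent between vowels /o/ and /e/, so it voices to [z]. /lannemmiowoseid/ → lannemmiowozeid.
Rule 3 (post-nasal voicing): no segment meets the environment; /lannemmiowozeid/ is unchanged.
Rule 4 (degemination): /nn/ is a geminate; the first /n/ deletes. /mm/ is a geminate; the first /m/ deletes. /lannemmiowozeid/ → lanemiowozeid.
Rule 5 (final devoicing): /d/ is a voiced obstruent in word-final position, so it devoices to [t]. /lanemiowozeid/ → lanemiowozeit.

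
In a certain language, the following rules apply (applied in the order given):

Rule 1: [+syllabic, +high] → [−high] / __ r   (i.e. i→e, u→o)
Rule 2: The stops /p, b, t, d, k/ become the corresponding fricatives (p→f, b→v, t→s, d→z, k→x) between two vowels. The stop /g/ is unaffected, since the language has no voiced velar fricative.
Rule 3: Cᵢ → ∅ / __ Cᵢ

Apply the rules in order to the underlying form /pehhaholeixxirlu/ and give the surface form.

Rule 1 (pre-rhotic lowering): /i/ is a high vowel immediately before /r/, so it lowers to [e]. /pehhaholeixxirlu/ → pehhaholeixxerlu.
Rule 2 (intervocalic spirantization): no segment meets the environment; /pehhaholeixxerlu/ is unchanged.
Rule 3 (degemination): /hh/ is a geminate; the first /h/ deletes. /xx/ is a geminate; the first /x/ deletes. /pehhaholeixxerlu/ → pehaholeixerlu.

pehaholeixerlu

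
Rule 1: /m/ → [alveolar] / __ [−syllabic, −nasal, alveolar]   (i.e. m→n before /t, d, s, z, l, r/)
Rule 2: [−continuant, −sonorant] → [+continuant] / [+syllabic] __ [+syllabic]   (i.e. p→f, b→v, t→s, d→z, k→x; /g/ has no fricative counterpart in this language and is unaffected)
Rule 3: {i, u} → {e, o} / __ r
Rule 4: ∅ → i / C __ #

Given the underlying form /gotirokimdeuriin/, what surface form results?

goseroxindeoriini

Rule 1 (nasal place assimilation): /m/ precedes the alveolar consonant /d/, so it assimilates in place to [n]. /gotirokimdeuriin/ → gotirokindeuriin.
Rule 2 (intervocalic spirantization): /t/ is a stop between vowels /o/ and /i/, so it spirantizes to the fricative [s]. /k/ is a stop between vowels /o/ and /i/, so it spirantizes to the fricative [x]. /gotirokindeuriin/ → gosiroxindeuriin.
Rule 3 (pre-rhotic lowering): /i/ is a high vowel immediately before /r/, so it lowers to [e]. /u/ is a high vowel immediately before /r/, so it lowers to [o]. /gosiroxindeuriin/ → goseroxindeoriin.
Rule 4 (final i-epenthesis): the form ends in the consonant /n/, so [i] is inserted word-finally. /goseroxindeoriin/ → goseroxindeoriini.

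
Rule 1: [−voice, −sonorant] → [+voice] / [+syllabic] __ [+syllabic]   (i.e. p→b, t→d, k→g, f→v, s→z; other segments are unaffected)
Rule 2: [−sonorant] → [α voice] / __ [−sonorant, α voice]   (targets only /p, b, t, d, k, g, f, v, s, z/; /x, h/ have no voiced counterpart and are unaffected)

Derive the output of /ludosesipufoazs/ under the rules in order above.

Rule 1 (intervocalic voicing): /s/ is a voiceless obstruent between vowels /o/ and /e/, so it voices to [z]. /s/ is a voiceless obstruent between vowels /e/ and /i/, so it voices to [z]. /p/ is a voiceless obstruent between vowels /i/ and /u/, so it voices to [b]. /f/ is a voiceless obstruent between vowels /u/ and /o/, so it voices to [v]. /ludosesipufoazs/ → ludozezibuvoazs.
Rule 2 (regressive voicing assimilation): /z/ precedes the voiceless obstruent /s/, so it devoices to [s] by assimilation. /ludozezibuvoazs/ → ludozezibuvoass.

ludozezibuvoass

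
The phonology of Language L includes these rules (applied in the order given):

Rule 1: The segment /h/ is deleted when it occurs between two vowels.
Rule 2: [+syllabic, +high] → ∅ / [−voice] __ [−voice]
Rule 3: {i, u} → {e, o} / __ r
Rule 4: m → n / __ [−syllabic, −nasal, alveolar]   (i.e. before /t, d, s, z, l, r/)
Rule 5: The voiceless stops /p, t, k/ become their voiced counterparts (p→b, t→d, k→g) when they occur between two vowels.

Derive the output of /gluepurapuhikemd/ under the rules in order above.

Rule 1 (intervocalic h-deletion): /h/ occurs between vowels /u/ and /i/, so it deletes. /gluepurapuhikemd/ → gluepurapuikemd.
Rule 2 (high vowel syncope): no segment meets the environment; /gluepurapuikemd/ is unchanged.
Rule 3 (pre-rhotic lowering): /u/ is a high vowel immediately before /r/, so it lowers to [o]. /gluepurapuikemd/ → glueporapuikemd.
Rule 4 (nasal place assimilation): /m/ precedes the alveolar consonant /d/, so it assimilates in place to [n]. /glueporapuikemd/ → glueporapuikend.
Rule 5 (intervocalic voicing): /p/ is a voiceless stop between vowels /e/ and /o/, so it voices to [b]. /p/ is a voiceless stop between vowels /a/ and /u/, so it voices to [b]. /k/ is a voiceless stop between vowels /i/ and /e/, so it voices to [g]. /glueporapuikend/ → glueborabuigend.

glueborabuigend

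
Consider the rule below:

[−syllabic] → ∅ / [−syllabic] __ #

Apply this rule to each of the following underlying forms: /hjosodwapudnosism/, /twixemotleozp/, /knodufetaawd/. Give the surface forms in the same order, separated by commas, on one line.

/hjosodwapudnosism/: /m/ is the second consonant of a word-final cluster /sm/, so it deletes. → [hjosodwapudnosis].
/twixemotleozp/: /p/ is the second consonant of a word-final cluster /zp/, so it deletes. → [twixemotleoz].
/knodufetaawd/: /d/ is the second consonant of a word-final cluster /wd/, so it deletes. → [knodufetaaw].

hjosodwapudnosis, twixemotleoz, knodufetaaw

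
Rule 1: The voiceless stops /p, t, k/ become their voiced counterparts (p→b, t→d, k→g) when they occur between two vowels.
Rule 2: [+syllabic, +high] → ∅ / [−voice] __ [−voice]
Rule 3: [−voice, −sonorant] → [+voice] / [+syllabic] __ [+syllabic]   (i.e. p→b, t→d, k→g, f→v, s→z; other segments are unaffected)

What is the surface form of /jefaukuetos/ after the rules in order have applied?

jevauguedos

Rule 1 (intervocalic voicing): /k/ is a voiceless stop between vowels /u/ and /u/, so it voices to [g]. /t/ is a voiceless stop between vowels /e/ and /o/, so it voices to [d]. /jefaukuetos/ → jefauguedos.
Rule 2 (high vowel syncope): no segment meets the environment; /jefauguedos/ is unchanged.
Rule 3 (intervocalic voicing): /f/ is a voiceless obstruent between vowels /e/ and /a/, so it voices to [v]. /jefauguedos/ → jevauguedos.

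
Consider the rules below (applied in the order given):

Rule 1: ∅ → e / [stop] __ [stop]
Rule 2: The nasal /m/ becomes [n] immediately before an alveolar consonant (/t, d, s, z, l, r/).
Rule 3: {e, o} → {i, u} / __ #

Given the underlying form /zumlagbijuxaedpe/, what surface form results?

Rule 1 (stop-cluster e-epenthesis): /g/ and /b/ form a stop–stop cluster, so [e] is inserted between them. /d/ and /p/ form a stop–stop cluster, so [e] is inserted between them. /zumlagbijuxaedpe/ → zumlagebijuxaedepe.
Rule 2 (nasal place assimilation): /m/ precedes the alveolar consonant /l/, so it assimilates in place to [n]. /zumlagebijuxaedepe/ → zunlagebijuxaedepe.
Rule 3 (final vowel raising): /e/ is a mid vowel in word-final position, so it raises to [i]. /zunlagebijuxaedepe/ → zunlagebijuxaedepi.

zunlagebijuxaedepi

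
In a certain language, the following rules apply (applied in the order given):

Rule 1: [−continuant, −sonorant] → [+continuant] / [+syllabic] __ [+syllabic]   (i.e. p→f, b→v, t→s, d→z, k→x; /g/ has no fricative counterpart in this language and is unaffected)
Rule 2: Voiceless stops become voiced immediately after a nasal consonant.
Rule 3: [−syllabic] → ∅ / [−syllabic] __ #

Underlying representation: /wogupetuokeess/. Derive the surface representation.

Rule 1 (intervocalic spirantization): /p/ is a stop between vowels /u/ and /e/, so it spirantizes to the fricative [f]. /t/ is a stop between vowels /e/ and /u/, so it spirantizes to the fricative [s]. /k/ is a stop between vowels /o/ and /e/, so it spirantizes to the fricative [x]. /wogupetuokeess/ → wogufesuoxeess.
Rule 2 (post-nasal voicing): no segment meets the environment; /wogufesuoxeess/ is unchanged.
Rule 3 (final cluster simplification): /s/ is the second consonant of a word-final cluster /ss/, so it deletes. /wogufesuoxeess/ → wogufesuoxees.

wogufesuoxees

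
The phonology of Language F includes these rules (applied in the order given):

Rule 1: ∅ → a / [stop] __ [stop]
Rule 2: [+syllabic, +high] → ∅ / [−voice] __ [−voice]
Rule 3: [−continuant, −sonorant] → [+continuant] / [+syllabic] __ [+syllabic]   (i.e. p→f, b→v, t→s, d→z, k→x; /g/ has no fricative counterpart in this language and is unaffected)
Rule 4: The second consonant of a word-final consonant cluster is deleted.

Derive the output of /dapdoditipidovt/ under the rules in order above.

Rule 1 (stop-cluster a-epenthesis): /p/ and /d/ form a stop–stop cluster, so [a] is inserted between them. /dapdoditipidovt/ → dapadoditipidovt.
Rule 2 (high vowel syncope): /i/ is a high vowel flanked by voiceless consonants /t/ and /p/, so it deletes. /dapadoditipidovt/ → dapadoditpidovt.
Rule 3 (intervocalic spirantization): /p/ is a stop between vowels /a/ and /a/, so it spirantizes to the fricative [f]. /d/ is a stop between vowels /a/ and /o/, so it spirantizes to the fricative [z]. /d/ is a stop between vowels /o/ and /i/, so it spirantizes to the fricative [z]. /d/ is a stop between vowels /i/ and /o/, so it spirantizes to the fricative [z]. /dapadoditpidovt/ → dafazozitpizovt.
Rule 4 (final cluster simplification): /t/ is the second consonant of a word-final cluster /vt/, so it deletes. /dafazozitpizovt/ → dafazozitpizov.

dafazozitpizov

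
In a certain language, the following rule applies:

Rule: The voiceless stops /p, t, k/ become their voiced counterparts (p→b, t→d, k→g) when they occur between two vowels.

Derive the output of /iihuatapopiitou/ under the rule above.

/t/ is a voiceless stop between vowels /a/ and /a/, so it voices to [d].
/p/ is a voiceless stop between vowels /a/ and /o/, so it voices to [b].
/p/ is a voiceless stop between vowels /o/ and /i/, so it voices to [b].
/t/ is a voiceless stop between vowels /i/ and /o/, so it voices to [d].
Surface form: [iihuadabobiidou].

iihuadabobiidou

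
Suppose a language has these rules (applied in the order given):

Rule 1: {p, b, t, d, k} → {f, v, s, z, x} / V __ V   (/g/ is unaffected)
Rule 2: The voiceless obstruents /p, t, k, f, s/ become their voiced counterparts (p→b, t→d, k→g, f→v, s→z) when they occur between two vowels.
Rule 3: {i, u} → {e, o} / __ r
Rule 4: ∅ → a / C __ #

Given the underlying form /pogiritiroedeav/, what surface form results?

pogerizeroezeava

Rule 1 (intervocalic spirantization): /t/ is a stop between vowels /i/ and /i/, so it spirantizes to the fricative [s]. /d/ is a stop between vowels /e/ and /e/, so it spirantizes to the fricative [z]. /pogiritiroedeav/ → pogirisiroezeav.
Rule 2 (intervocalic voicing): /s/ is a voiceless obstruent between vowels /i/ and /i/, so it voices to [z]. /pogirisiroezeav/ → pogiriziroezeav.
Rule 3 (pre-rhotic lowering): /i/ is a high vowel immediately before /r/, so it lowers to [e]. /i/ is a high vowel immediately before /r/, so it lowers to [e]. /pogiriziroezeav/ → pogerizeroezeav.
Rule 4 (final a-epenthesis): the form ends in the consonant /v/, so [a] is inserted word-finally. /pogerizeroezeav/ → pogerizeroezeava.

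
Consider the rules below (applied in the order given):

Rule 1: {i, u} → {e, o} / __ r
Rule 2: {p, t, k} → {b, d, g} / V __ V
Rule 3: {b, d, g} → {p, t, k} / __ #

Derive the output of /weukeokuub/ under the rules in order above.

weugeoguup

Rule 1 (pre-rhotic lowering): no segment meets the environment; /weukeokuub/ is unchanged.
Rule 2 (intervocalic voicing): /k/ is a voiceless stop between vowels /u/ and /e/, so it voices to [g]. /k/ is a voiceless stop between vowels /o/ and /u/, so it voices to [g]. /weukeokuub/ → weugeoguub.
Rule 3 (final devoicing): /b/ is a voiced stop in word-final position, so it devoices to [p]. /weugeoguub/ → weugeoguup.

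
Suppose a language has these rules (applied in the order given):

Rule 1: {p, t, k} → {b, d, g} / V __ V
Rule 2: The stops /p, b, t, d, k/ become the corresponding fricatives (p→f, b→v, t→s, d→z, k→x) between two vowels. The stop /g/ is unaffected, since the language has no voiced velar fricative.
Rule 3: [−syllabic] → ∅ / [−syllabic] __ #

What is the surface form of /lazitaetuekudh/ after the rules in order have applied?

lazizaezuegud

Rule 1 (intervocalic voicing): /t/ is a voiceless stop between vowels /i/ and /a/, so it voices to [d]. /t/ is a voiceless stop between vowels /e/ and /u/, so it voices to [d]. /k/ is a voiceless stop between vowels /e/ and /u/, so it voices to [g]. /lazitaetuekudh/ → lazidaeduegudh.
Rule 2 (intervocalic spirantization): /d/ is a stop between vowels /i/ and /a/, so it spirantizes to the fricative [z]. /d/ is a stop between vowels /e/ and /u/, so it spirantizes to the fricative [z]. /lazidaeduegudh/ → lazizaezuegudh.
Rule 3 (final cluster simplification): /h/ is the second consonant of a word-final cluster /dh/, so it deletes. /lazizaezuegudh/ → lazizaezuegud.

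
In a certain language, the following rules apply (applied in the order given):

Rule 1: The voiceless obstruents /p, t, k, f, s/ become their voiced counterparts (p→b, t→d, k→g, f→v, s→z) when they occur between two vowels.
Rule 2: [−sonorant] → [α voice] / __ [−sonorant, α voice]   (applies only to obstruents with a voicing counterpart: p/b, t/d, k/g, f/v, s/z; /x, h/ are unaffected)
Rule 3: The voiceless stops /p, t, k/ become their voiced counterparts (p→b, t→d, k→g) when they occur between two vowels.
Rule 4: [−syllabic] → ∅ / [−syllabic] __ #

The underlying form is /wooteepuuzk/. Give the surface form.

Rule 1 (intervocalic voicing): /t/ is a voiceless obstruent between vowels /o/ and /e/, so it voices to [d]. /p/ is a voiceless obstruent between vowels /e/ and /u/, so it voices to [b]. /wooteepuuzk/ → woodeebuuzk.
Rule 2 (regressive voicing assimilation): /z/ precedes the voiceless obstruent /k/, so it devoices to [s] by assimilation. /woodeebuuzk/ → woodeebuusk.
Rule 3 (intervocalic voicing): no segment meets the environment; /woodeebuusk/ is unchanged.
Rule 4 (final cluster simplification): /k/ is the second consonant of a word-final cluster /sk/, so it deletes. /woodeebuusk/ → woodeebuus.

woodeebuus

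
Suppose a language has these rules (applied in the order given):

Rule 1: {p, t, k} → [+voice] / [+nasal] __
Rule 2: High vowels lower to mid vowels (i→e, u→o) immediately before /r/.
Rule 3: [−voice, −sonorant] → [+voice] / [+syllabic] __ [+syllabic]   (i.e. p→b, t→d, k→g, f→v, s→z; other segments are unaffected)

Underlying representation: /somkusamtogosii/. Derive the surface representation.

Rule 1 (post-nasal voicing): /k/ is a voiceless stop immediately after the nasal /m/, so it voices to [g]. /t/ is a voiceless stop immediately after the nasal /m/, so it voices to [d]. /somkusamtogosii/ → somgusamdogosii.
Rule 2 (pre-rhotic lowering): no segment meets the environment; /somgusamdogosii/ is unchanged.
Rule 3 (intervocalic voicing): /s/ is a voiceless obstruent between vowels /u/ and /a/, so it voices to [z]. /s/ is a voiceless obstruent between vowels /o/ and /i/, so it voices to [z]. /somgusamdogosii/ → somguzamdogozii.

somguzamdogozii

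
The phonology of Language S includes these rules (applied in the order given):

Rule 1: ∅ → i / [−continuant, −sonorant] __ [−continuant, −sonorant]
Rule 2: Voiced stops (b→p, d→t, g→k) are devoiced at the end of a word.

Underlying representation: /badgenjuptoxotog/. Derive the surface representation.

Rule 1 (stop-cluster i-epenthesis): /d/ and /g/ form a stop–stop cluster, so [i] is inserted between them. /p/ and /t/ form a stop–stop cluster, so [i] is inserted between them. /badgenjuptoxotog/ → badigenjupitoxotog.
Rule 2 (final devoicing): /g/ is a voiced stop in word-final position, so it devoices to [k]. /badigenjupitoxotog/ → badigenjupitoxotok.

badigenjupitoxotok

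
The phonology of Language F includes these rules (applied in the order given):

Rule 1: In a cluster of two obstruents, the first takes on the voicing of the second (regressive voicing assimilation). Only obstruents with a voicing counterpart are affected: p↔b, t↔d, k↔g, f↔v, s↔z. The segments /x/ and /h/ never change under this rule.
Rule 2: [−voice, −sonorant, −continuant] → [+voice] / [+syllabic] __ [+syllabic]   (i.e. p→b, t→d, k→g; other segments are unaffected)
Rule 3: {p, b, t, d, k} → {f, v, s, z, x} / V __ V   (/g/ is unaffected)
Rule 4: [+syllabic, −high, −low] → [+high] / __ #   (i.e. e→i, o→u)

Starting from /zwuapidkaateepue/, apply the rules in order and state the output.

Rule 1 (regressive voicing assimilation): /d/ precedes the voiceless obstruent /k/, so it devoices to [t] by assimilation. /zwuapidkaateepue/ → zwuapitkaateepue.
Rule 2 (intervocalic voicing): /p/ is a voiceless stop between vowels /a/ and /i/, so it voices to [b]. /t/ is a voiceless stop between vowels /a/ and /e/, so it voices to [d]. /p/ is a voiceless stop between vowels /e/ and /u/, so it voices to [b]. /zwuapitkaateepue/ → zwuabitkaadeebue.
Rule 3 (intervocalic spirantization): /b/ is a stop between vowels /a/ and /i/, so it spirantizes to the fricative [v]. /d/ is a stop between vowels /a/ and /e/, so it spirantizes to the fricative [z]. /b/ is a stop between vowels /e/ and /u/, so it spirantizes to the fricative [v]. /zwuabitkaadeebue/ → zwuavitkaazeevue.
Rule 4 (final vowel raising): /e/ is a mid vowel in word-final position, so it raises to [i]. /zwuavitkaazeevue/ → zwuavitkaazeevui.

zwuavitkaazeevui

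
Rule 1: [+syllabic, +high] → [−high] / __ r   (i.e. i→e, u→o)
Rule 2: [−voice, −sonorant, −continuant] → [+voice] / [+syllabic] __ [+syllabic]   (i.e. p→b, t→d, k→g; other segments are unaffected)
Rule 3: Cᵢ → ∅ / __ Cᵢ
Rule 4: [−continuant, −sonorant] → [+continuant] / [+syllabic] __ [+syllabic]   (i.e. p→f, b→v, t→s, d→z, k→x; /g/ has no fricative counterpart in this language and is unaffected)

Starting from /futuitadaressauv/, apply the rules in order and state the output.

Rule 1 (pre-rhotic lowering): no segment meets the environment; /futuitadaressauv/ is unchanged.
Rule 2 (intervocalic voicing): /t/ is a voiceless stop between vowels /u/ and /u/, so it voices to [d]. /t/ is a voiceless stop between vowels /i/ and /a/, so it voices to [d]. /futuitadaressauv/ → fuduidadaressauv.
Rule 3 (degemination): /ss/ is a geminate; the first /s/ deletes. /fuduidadaressauv/ → fuduidadaresauv.
Rule 4 (intervocalic spirantization): /d/ is a stop between vowels /u/ and /u/, so it spirantizes to the fricative [z]. /d/ is a stop between vowels /i/ and /a/, so it spirantizes to the fricative [z]. /d/ is a stop between vowels /a/ and /a/, so it spirantizes to the fricative [z]. /fuduidadaresauv/ → fuzuizazaresauv.

fuzuizazaresauv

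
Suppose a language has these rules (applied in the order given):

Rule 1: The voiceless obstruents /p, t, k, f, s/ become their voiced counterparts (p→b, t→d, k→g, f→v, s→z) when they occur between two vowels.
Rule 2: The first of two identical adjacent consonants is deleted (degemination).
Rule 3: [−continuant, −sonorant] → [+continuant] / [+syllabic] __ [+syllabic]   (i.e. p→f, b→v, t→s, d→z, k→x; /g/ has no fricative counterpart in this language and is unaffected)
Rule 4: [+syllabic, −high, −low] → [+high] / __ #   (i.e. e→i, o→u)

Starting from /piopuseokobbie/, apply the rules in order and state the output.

piovuzeogovii

Rule 1 (intervocalic voicing): /p/ is a voiceless obstruent between vowels /o/ and /u/, so it voices to [b]. /s/ is a voiceless obstruent between vowels /u/ and /e/, so it voices to [z]. /k/ is a voiceless obstruent between vowels /o/ and /o/, so it voices to [g]. /piopuseokobbie/ → piobuzeogobbie.
Rule 2 (degemination): /bb/ is a geminate; the first /b/ deletes. /piobuzeogobbie/ → piobuzeogobie.
Rule 3 (intervocalic spirantization): /b/ is a stop between vowels /o/ and /u/, so it spirantizes to the fricative [v]. /b/ is a stop between vowels /o/ and /i/, so it spirantizes to the fricative [v]. /piobuzeogobie/ → piovuzeogovie.
Rule 4 (final vowel raising): /e/ is a mid vowel in word-final position, so it raises to [i]. /piovuzeogovie/ → piovuzeogovii.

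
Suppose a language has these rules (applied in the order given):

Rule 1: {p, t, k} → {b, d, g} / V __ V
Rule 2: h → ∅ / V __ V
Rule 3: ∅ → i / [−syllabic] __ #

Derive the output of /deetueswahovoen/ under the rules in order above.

Rule 1 (intervocalic voicing): /t/ is a voiceless stop between vowels /e/ and /u/, so it voices to [d]. /deetueswahovoen/ → deedueswahovoen.
Rule 2 (intervocalic h-deletion): /h/ occurs between vowels /a/ and /o/, so it deletes. /deedueswahovoen/ → deedueswaovoen.
Rule 3 (final i-epenthesis): the form ends in the consonant /n/, so [i] is inserted word-finally. /deedueswaovoen/ → deedueswaovoeni.

deedueswaovoeni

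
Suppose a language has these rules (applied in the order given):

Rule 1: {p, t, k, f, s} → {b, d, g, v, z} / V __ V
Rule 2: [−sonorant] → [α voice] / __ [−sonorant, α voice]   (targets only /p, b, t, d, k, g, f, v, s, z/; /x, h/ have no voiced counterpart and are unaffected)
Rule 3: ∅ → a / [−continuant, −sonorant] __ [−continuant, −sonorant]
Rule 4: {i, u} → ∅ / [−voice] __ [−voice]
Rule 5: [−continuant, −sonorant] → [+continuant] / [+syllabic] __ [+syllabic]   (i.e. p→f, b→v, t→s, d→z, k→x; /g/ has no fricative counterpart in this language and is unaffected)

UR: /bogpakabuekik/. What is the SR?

boxafagavuegik

Rule 1 (intervocalic voicing): /k/ is a voiceless obstruent between vowels /a/ and /a/, so it voices to [g]. /k/ is a voiceless obstruent between vowels /e/ and /i/, so it voices to [g]. /bogpakabuekik/ → bogpagabuegik.
Rule 2 (regressive voicing assimilation): /g/ precedes the voiceless obstruent /p/, so it devoices to [k] by assimilation. /bogpagabuegik/ → bokpagabuegik.
Rule 3 (stop-cluster a-epenthesis): /k/ and /p/ form a stop–stop cluster, so [a] is inserted between them. /bokpagabuegik/ → bokapagabuegik.
Rule 4 (high vowel syncope): no segment meets the environment; /bokapagabuegik/ is unchanged.
Rule 5 (intervocalic spirantization): /k/ is a stop between vowels /o/ and /a/, so it spirantizes to the fricative [x]. /p/ is a stop between vowels /a/ and /a/, so it spirantizes to the fricative [f]. /b/ is a stop between vowels /a/ and /u/, so it spirantizes to the fricative [v]. /bokapagabuegik/ → boxafagavuegik.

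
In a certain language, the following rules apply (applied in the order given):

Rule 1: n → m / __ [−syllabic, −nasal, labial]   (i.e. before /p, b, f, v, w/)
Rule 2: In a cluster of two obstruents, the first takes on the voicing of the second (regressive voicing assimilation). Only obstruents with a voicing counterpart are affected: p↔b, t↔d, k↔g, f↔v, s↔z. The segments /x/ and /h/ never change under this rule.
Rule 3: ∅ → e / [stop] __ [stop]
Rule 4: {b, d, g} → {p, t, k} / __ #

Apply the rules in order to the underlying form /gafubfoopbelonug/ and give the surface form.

gafupfoobebelonuk

Rule 1 (nasal place assimilation): no segment meets the environment; /gafubfoopbelonug/ is unchanged.
Rule 2 (regressive voicing assimilation): /b/ precedes the voiceless obstruent /f/, so it devoices to [p] by assimilation. /p/ precedes the voiced obstruent /b/, so it voices to [b] by assimilation. /gafubfoopbelonug/ → gafupfoobbelonug.
Rule 3 (stop-cluster e-epenthesis): /b/ and /b/ form a stop–stop cluster, so [e] is inserted between them. /gafupfoobbelonug/ → gafupfoobebelonug.
Rule 4 (final devoicing): /g/ is a voiced stop in word-final position, so it devoices to [k]. /gafupfoobebelonug/ → gafupfoobebelonuk.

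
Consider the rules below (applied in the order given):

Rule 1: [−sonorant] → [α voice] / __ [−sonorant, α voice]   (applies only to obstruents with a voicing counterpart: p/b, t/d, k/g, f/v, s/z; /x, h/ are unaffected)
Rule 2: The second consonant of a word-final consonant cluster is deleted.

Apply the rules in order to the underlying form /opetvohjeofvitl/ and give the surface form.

Rule 1 (regressive voicing assimilation): /t/ precedes the voiced obstruent /v/, so it voices to [d] by assimilation. /f/ precedes the voiced obstruent /v/, so it voices to [v] by assimilation. /opetvohjeofvitl/ → opedvohjeovvitl.
Rule 2 (final cluster simplification): /l/ is the second consonant of a word-final cluster /tl/, so it deletes. /opedvohjeovvitl/ → opedvohjeovvit.

opedvohjeovvit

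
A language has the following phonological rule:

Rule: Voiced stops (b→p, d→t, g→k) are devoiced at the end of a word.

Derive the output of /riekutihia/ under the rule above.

riekutihia

No segment of /riekutihia/ meets the structural description of the rule, so the form surfaces unchanged.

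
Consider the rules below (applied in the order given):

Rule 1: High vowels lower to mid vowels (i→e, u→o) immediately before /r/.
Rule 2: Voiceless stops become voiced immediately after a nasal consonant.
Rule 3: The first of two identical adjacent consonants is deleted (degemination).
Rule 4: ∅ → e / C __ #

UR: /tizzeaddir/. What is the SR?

Rule 1 (pre-rhotic lowering): /i/ is a high vowel immediately before /r/, so it lowers to [e]. /tizzeaddir/ → tizzeadder.
Rule 2 (post-nasal voicing): no segment meets the environment; /tizzeadder/ is unchanged.
Rule 3 (degemination): /zz/ is a geminate; the first /z/ deletes. /dd/ is a geminate; the first /d/ deletes. /tizzeadder/ → tizeader.
Rule 4 (final e-epenthesis): the form ends in the consonant /r/, so [e] is inserted word-finally. /tizeader/ → tizeadere.

tizeadere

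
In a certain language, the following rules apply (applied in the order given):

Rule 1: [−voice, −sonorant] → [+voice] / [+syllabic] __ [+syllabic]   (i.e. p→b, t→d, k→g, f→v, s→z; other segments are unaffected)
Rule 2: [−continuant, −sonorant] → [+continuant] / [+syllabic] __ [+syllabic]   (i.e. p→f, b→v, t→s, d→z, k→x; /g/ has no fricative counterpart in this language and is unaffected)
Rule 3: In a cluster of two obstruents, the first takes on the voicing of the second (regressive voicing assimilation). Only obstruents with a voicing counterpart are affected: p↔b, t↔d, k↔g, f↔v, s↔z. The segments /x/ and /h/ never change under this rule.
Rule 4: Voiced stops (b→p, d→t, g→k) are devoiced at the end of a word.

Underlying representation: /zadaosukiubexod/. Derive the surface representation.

zazaozugiuvexot

Rule 1 (intervocalic voicing): /s/ is a voiceless obstruent between vowels /o/ and /u/, so it voices to [z]. /k/ is a voiceless obstruent between vowels /u/ and /i/, so it voices to [g]. /zadaosukiubexod/ → zadaozugiubexod.
Rule 2 (intervocalic spirantization): /d/ is a stop between vowels /a/ and /a/, so it spirantizes to the fricative [z]. /b/ is a stop between vowels /u/ and /e/, so it spirantizes to the fricative [v]. /zadaozugiubexod/ → zazaozugiuvexod.
Rule 3 (regressive voicing assimilation): no segment meets the environment; /zazaozugiuvexod/ is unchanged.
Rule 4 (final devoicing): /d/ is a voiced stop in word-final position, so it devoices to [t]. /zazaozugiuvexod/ → zazaozugiuvexot.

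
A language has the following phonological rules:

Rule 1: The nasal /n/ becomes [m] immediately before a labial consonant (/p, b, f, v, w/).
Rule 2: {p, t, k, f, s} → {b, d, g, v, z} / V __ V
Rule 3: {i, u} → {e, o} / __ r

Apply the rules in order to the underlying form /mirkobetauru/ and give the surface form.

Rule 1 (nasal place assimilation): no segment meets the environment; /mirkobetauru/ is unchanged.
Rule 2 (intervocalic voicing): /t/ is a voiceless obstruent between vowels /e/ and /a/, so it voices to [d]. /mirkobetauru/ → mirkobedauru.
Rule 3 (pre-rhotic lowering): /i/ is a high vowel immediately before /r/, so it lowers to [e]. /u/ is a high vowel immediately before /r/, so it lowers to [o]. /mirkobedauru/ → merkobedaoru.

merkobedaoru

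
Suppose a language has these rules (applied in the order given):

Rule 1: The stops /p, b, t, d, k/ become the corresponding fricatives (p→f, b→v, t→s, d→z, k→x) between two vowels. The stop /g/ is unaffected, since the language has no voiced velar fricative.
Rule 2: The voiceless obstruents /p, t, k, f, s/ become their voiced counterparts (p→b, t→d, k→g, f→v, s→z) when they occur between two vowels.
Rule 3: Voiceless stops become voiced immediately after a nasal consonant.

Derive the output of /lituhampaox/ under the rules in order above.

lizuhambaox

Rule 1 (intervocalic spirantization): /t/ is a stop between vowels /i/ and /u/, so it spirantizes to the fricative [s]. /lituhampaox/ → lisuhampaox.
Rule 2 (intervocalic voicing): /s/ is a voiceless obstruent between vowels /i/ and /u/, so it voices to [z]. /lisuhampaox/ → lizuhampaox.
Rule 3 (post-nasal voicing): /p/ is a voiceless stop immediately after the nasal /m/, so it voices to [b]. /lizuhampaox/ → lizuhambaox.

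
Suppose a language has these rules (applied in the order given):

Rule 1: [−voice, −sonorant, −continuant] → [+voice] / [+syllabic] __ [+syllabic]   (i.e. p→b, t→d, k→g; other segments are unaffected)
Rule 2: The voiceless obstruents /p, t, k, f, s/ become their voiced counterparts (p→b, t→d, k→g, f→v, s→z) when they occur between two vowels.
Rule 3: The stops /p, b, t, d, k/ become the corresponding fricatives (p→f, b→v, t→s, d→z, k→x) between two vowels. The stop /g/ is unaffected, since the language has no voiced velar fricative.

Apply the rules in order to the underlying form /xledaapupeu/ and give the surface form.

Rule 1 (intervocalic voicing): /p/ is a voiceless stop between vowels /a/ and /u/, so it voices to [b]. /p/ is a voiceless stop between vowels /u/ and /e/, so it voices to [b]. /xledaapupeu/ → xledaabubeu.
Rule 2 (intervocalic voicing): no segment meets the environment; /xledaabubeu/ is unchanged.
Rule 3 (intervocalic spirantization): /d/ is a stop between vowels /e/ and /a/, so it spirantizes to the fricative [z]. /b/ is a stop between vowels /a/ and /u/, so it spirantizes to the fricative [v]. /b/ is a stop between vowels /u/ and /e/, so it spirantizes to the fricative [v]. /xledaabubeu/ → xlezaavuveu.

xlezaavuveu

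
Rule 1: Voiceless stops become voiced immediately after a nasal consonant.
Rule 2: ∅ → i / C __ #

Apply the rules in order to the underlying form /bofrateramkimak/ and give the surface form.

Rule 1 (post-nasal voicing): /k/ is a voiceless stop immediately after the nasal /m/, so it voices to [g]. /bofrateramkimak/ → bofrateramgimak.
Rule 2 (final i-epenthesis): the form ends in the consonant /k/, so [i] is inserted word-finally. /bofrateramgimak/ → bofrateramgimaki.

bofrateramgimaki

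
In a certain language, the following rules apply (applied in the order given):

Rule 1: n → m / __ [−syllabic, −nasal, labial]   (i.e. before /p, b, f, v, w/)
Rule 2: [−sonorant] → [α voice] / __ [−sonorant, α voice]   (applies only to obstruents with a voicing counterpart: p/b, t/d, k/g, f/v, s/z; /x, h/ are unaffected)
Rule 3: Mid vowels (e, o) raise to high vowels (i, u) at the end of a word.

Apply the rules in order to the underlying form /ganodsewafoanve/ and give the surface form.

Rule 1 (nasal place assimilation): /n/ precedes the labial consonant /v/, so it assimilates in place to [m]. /ganodsewafoanve/ → ganodsewafoamve.
Rule 2 (regressive voicing assimilation): /d/ precedes the voiceless obstruent /s/, so it devoices to [t] by assimilation. /ganodsewafoamve/ → ganotsewafoamve.
Rule 3 (final vowel raising): /e/ is a mid vowel in word-final position, so it raises to [i]. /ganotsewafoamve/ → ganotsewafoamvi.

ganotsewafoamvi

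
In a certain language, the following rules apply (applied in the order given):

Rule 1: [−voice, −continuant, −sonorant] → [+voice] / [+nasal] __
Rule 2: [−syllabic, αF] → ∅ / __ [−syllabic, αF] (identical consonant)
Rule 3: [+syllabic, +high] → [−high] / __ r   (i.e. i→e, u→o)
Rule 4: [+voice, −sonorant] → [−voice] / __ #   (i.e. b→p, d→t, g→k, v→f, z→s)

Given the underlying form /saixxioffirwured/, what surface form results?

saixioferworet

Rule 1 (post-nasal voicing): no segment meets the environment; /saixxioffirwured/ is unchanged.
Rule 2 (degemination): /xx/ is a geminate; the first /x/ deletes. /ff/ is a geminate; the first /f/ deletes. /saixxioffirwured/ → saixiofirwured.
Rule 3 (pre-rhotic lowering): /i/ is a high vowel immediately before /r/, so it lowers to [e]. /u/ is a high vowel immediately before /r/, so it lowers to [o]. /saixiofirwured/ → saixioferwored.
Rule 4 (final devoicing): /d/ is a voiced obstruent in word-final position, so it devoices to [t]. /saixioferwored/ → saixioferworet.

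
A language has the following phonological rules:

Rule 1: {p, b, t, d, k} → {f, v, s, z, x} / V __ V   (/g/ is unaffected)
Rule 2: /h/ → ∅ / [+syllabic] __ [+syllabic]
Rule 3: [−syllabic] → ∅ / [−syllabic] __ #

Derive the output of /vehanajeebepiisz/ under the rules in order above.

Rule 1 (intervocalic spirantization): /b/ is a stop between vowels /e/ and /e/, so it spirantizes to the fricative [v]. /p/ is a stop between vowels /e/ and /i/, so it spirantizes to the fricative [f]. /vehanajeebepiisz/ → vehanajeevefiisz.
Rule 2 (intervocalic h-deletion): /h/ occurs between vowels /e/ and /a/, so it deletes. /vehanajeevefiisz/ → veanajeevefiisz.
Rule 3 (final cluster simplification): /z/ is the second consonant of a word-final cluster /sz/, so it deletes. /veanajeevefiisz/ → veanajeevefiis.

veanajeevefiis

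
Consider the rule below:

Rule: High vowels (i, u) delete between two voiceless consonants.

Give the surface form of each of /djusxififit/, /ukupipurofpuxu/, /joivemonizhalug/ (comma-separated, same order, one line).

djusxfft, ukppurofpxu, joivemonizhalug

/djusxififit/: /i/ is a high vowel flanked by voiceless consonants /x/ and /f/, so it deletes. /i/ is a high vowel flanked by voiceless consonants /f/ and /f/, so it deletes. /i/ is a high vowel flanked by voiceless consonants /f/ and /t/, so it deletes. → [djusxfft].
/ukupipurofpuxu/: /u/ is a high vowel flanked by voiceless consonants /k/ and /p/, so it deletes. /i/ is a high vowel flanked by voiceless consonants /p/ and /p/, so it deletes. /u/ is a high vowel flanked by voiceless consonants /p/ and /x/, so it deletes. → [ukppurofpxu].
/joivemonizhalug/: the rule's environment is not met; surfaces unchanged as [joivemonizhalug].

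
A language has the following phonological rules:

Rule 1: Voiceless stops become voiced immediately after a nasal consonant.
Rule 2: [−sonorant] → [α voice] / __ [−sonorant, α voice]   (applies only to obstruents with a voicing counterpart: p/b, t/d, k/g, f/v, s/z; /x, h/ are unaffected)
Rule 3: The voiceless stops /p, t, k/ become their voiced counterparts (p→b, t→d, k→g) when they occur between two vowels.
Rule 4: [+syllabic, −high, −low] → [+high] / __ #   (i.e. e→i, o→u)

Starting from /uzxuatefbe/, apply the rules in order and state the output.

Rule 1 (post-nasal voicing): no segment meets the environment; /uzxuatefbe/ is unchanged.
Rule 2 (regressive voicing assimilation): /z/ precedes the voiceless obstruent /x/, so it devoices to [s] by assimilation. /f/ precedes the voiced obstruent /b/, so it voices to [v] by assimilation. /uzxuatefbe/ → usxuatevbe.
Rule 3 (intervocalic voicing): /t/ is a voiceless stop between vowels /a/ and /e/, so it voices to [d]. /usxuatevbe/ → usxuadevbe.
Rule 4 (final vowel raising): /e/ is a mid vowel in word-final position, so it raises to [i]. /usxuadevbe/ → usxuadevbi.

usxuadevbi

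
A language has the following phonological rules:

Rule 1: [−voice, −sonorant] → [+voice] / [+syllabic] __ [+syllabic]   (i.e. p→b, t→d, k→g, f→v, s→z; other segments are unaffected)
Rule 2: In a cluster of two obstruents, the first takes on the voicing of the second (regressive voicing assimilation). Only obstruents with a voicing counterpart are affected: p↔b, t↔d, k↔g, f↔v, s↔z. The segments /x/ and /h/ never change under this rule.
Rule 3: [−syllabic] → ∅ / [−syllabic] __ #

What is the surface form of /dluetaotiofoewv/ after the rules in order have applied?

Rule 1 (intervocalic voicing): /t/ is a voiceless obstruent between vowels /e/ and /a/, so it voices to [d]. /t/ is a voiceless obstruent between vowels /o/ and /i/, so it voices to [d]. /f/ is a voiceless obstruent between vowels /o/ and /o/, so it voices to [v]. /dluetaotiofoewv/ → dluedaodiovoewv.
Rule 2 (regressive voicing assimilation): no segment meets the environment; /dluedaodiovoewv/ is unchanged.
Rule 3 (final cluster simplification): /v/ is the second consonant of a word-final cluster /wv/, so it deletes. /dluedaodiovoewv/ → dluedaodiovoew.

dluedaodiovoew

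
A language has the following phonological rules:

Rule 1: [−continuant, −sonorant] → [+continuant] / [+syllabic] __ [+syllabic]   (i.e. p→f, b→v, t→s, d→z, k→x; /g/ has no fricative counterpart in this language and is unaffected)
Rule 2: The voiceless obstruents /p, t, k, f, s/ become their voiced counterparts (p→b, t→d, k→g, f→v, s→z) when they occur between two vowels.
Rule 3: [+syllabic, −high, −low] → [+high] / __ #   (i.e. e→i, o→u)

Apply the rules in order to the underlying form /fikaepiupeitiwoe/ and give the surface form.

Rule 1 (intervocalic spirantization): /k/ is a stop between vowels /i/ and /a/, so it spirantizes to the fricative [x]. /p/ is a stop between vowels /e/ and /i/, so it spirantizes to the fricative [f]. /p/ is a stop between vowels /u/ and /e/, so it spirantizes to the fricative [f]. /t/ is a stop between vowels /i/ and /i/, so it spirantizes to the fricative [s]. /fikaepiupeitiwoe/ → fixaefiufeisiwoe.
Rule 2 (intervocalic voicing): /f/ is a voiceless obstruent between vowels /e/ and /i/, so it voices to [v]. /f/ is a voiceless obstruent between vowels /u/ and /e/, so it voices to [v]. /s/ is a voiceless obstruent between vowels /i/ and /i/, so it voices to [z]. /fixaefiufeisiwoe/ → fixaeviuveiziwoe.
Rule 3 (final vowel raising): /e/ is a mid vowel in word-final position, so it raises to [i]. /fixaeviuveiziwoe/ → fixaeviuveiziwoi.

fixaeviuveiziwoi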